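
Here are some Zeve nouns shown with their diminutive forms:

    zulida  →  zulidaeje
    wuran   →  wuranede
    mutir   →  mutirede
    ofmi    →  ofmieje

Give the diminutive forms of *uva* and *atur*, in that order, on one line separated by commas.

uvaeje, aturede

The pattern is consonant vs. vowel: -ede when the stem ends in a consonant (*wuran*, *mutir*); -eje when the stem ends in a vowel (*zulida*, *ofmi*).
*uva*: final sound = /a/, a vowel → -eje → *uvaeje*.
Since the final sound of *atur* is /r/ (a consonant), it takes -ede, giving *aturede*.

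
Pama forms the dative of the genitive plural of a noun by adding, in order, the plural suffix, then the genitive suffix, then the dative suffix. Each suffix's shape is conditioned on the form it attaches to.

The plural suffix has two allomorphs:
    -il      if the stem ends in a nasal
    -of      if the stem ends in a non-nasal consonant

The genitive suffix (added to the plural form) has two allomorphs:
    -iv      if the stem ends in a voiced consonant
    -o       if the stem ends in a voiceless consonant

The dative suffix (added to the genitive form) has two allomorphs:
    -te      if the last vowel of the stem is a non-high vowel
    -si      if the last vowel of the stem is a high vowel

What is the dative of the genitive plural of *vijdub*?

*vijdub*: final consonant = /b/, non-nasal → -of → *vijdubof*.
The plural form *vijdubof*: final consonant = /f/, voiceless → -o → *vijdubofo*.
The last vowel of the genitive form *vijdubofo* is /o/, which is a non-high vowel, so the dative suffix is -te, giving *vijdubofote*.

vijdubofote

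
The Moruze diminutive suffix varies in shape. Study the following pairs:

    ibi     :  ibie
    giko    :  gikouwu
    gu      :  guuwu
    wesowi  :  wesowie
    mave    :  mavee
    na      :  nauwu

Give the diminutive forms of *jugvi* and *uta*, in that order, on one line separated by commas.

The alternation tracks the last vowel of the stem — -e when the last vowel of the stem is a front vowel (*ibi*, *wesowi*, *mave*); -uwu when the last vowel of the stem is a back vowel (*giko*, *gu*, *na*).
The last vowel of *jugvi* is /i/, which is a front vowel, so the suffix is -e, giving *jugvie*.
*uta*: last vowel = /a/, a back vowel → -uwu → *utauwu*.

jugvie, utauwu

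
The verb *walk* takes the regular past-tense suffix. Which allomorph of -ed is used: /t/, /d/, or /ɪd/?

The stem *walk* ends in a voiceless consonant other than /t/.
The -ed suffix is realized as /ɪd/ after /t, d/; as /t/ after other voiceless consonants; and as /d/ after other voiced sounds.
So -ed on *walk* is pronounced /t/.

/t/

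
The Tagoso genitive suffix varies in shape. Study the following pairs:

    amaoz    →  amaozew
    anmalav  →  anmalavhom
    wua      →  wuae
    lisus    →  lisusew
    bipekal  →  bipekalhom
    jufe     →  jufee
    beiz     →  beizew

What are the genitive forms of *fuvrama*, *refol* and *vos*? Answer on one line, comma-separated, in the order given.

The alternation tracks the final sound of the stem — -ew when the stem ends in a sibilant (*amaoz*, *lisus*, *beiz*); -hom when the stem ends in a non-sibilant consonant (*anmalav*, *bipekal*); -e when the stem ends in a vowel (*wua*, *jufe*).
*fuvrama*: final sound = /a/, a vowel → -e → *fuvramae*.
*refol* — final sound /l/ (a non-sibilant consonant) → -hom → *refolhom*.
Since the final sound of *vos* is /s/ (a sibilant), it takes -ew, giving *vosew*.

fuvramae, refolhom, vosew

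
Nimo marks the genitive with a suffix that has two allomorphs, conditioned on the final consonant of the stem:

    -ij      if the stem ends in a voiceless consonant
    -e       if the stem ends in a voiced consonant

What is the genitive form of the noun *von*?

Since the final consonant of *von* is /n/ (voiced), it takes -e, giving *vone*.

vone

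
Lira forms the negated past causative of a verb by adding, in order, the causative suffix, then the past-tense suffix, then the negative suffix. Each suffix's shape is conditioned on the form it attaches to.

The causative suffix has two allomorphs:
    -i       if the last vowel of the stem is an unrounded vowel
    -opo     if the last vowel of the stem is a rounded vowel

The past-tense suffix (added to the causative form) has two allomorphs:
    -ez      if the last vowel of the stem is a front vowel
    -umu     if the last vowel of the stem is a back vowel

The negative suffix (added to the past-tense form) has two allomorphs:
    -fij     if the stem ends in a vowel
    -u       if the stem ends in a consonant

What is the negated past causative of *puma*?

*puma*: last vowel = /a/, an unrounded vowel → -i → *pumai*.
The causative form *pumai*: last vowel = /i/, a front vowel → -ez → *pumaiez*.
The past-tense form *pumaiez*: final sound = /z/, a consonant → -u → *pumaiezu*.

pumaiezu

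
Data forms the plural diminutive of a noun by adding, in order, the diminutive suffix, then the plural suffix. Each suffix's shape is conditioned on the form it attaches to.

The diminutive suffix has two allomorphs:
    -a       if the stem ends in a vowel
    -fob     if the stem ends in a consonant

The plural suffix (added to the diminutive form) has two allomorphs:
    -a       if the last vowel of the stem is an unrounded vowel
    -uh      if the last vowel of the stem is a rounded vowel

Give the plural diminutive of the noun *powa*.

powaaa

*powa* — final sound /a/ (a vowel) → -a → *powaa*.
The last vowel of the diminutive form *powaa* is /a/, which is an unrounded vowel, so the plural suffix is -a, giving *powaaa*.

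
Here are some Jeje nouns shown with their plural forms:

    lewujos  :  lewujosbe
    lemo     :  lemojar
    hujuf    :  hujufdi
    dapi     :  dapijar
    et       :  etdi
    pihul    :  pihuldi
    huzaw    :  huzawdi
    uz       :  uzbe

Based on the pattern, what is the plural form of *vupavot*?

Looking at the final sound of each stem: -be when the stem ends in a sibilant (*lewujos*, *uz*); -di when the stem ends in a non-sibilant consonant (*hujuf*, *et*, *pihul*, *huzaw*); -jar when the stem ends in a vowel (*lemo*, *dapi*).
Since the final sound of *vupavot* is /t/ (a non-sibilant consonant), it takes -di, giving *vupavotdi*.

vupavotdi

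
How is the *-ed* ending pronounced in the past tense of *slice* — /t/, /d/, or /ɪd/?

The stem *slice* ends in a voiceless consonant other than /t/.
The -ed suffix is realized as /ɪd/ after /t, d/; as /t/ after other voiceless consonants; and as /d/ after other voiced sounds.
So -ed on *slice* is pronounced /t/.

/t/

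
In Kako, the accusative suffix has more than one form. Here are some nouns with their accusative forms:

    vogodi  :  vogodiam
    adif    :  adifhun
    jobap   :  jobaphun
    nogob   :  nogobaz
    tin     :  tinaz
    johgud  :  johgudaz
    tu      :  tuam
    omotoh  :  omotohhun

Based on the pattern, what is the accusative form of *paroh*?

Looking at the final sound of each stem: -hun when the stem ends in a voiceless consonant (*adif*, *jobap*, *omotoh*); -az when the stem ends in a voiced consonant (*nogob*, *tin*, *johgud*); -am when the stem ends in a vowel (*vogodi*, *tu*).
*paroh* — final sound /h/ (a voiceless consonant) → -hun → *parohhun*.

parohhun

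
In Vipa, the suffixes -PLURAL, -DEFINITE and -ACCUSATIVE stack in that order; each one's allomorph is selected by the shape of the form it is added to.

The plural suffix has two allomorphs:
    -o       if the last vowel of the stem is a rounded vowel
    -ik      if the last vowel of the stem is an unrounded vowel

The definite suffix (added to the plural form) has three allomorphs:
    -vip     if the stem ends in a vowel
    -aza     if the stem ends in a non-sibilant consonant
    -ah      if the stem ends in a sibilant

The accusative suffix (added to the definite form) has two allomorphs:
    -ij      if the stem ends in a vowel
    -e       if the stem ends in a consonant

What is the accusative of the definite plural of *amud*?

*amud* — last vowel /u/ (a rounded vowel) → -o → *amudo*.
The final sound of the plural form *amudo* is /o/, which is a vowel, so the definite suffix is -vip, giving *amudovip*.
The definite form *amudovip*: final sound = /p/, a consonant → -e → *amudovipe*.

amudovipe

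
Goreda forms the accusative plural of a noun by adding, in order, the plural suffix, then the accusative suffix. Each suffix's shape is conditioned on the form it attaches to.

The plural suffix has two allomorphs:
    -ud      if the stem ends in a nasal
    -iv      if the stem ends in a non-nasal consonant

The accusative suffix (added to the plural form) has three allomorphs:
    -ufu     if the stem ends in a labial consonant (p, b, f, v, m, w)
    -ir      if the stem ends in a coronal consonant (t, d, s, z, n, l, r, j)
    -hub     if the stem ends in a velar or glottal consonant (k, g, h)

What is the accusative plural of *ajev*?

ajevivufu

*ajev* — final consonant /v/ (non-nasal) → -iv → *ajeviv*.
The plural form *ajeviv* — final consonant /v/ (labial) → -ufu → *ajevivufu*.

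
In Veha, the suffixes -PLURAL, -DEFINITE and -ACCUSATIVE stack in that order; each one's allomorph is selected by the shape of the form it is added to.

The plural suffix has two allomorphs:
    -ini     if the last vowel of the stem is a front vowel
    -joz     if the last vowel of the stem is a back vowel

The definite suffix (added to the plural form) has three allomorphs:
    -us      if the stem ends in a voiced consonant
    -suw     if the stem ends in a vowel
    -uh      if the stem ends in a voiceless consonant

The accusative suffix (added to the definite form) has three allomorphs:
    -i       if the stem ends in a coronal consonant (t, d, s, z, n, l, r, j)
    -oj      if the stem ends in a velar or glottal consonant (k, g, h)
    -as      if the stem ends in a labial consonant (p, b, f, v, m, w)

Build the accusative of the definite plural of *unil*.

The last vowel of *unil* is /i/, which is a front vowel, so the plural suffix is -ini, giving *unilini*.
Since the final sound of the plural form *unilini* is /i/ (a vowel), it takes -suw, giving *unilinisuw*.
The final consonant of the definite form *unilinisuw* is /w/, which is labial, so the accusative suffix is -as, giving *unilinisuwas*.

unilinisuwas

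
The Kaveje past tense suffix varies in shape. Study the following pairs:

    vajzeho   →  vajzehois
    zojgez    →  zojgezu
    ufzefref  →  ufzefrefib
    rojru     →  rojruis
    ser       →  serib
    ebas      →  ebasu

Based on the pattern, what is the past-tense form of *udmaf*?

The pattern is sibilance of the final sound: -u when the stem ends in a sibilant (*zojgez*, *ebas*); -ib when the stem ends in a non-sibilant consonant (*ufzefref*, *ser*); -is when the stem ends in a vowel (*vajzeho*, *rojru*).
*udmaf* — final sound /f/ (a non-sibilant consonant) → -ib → *udmafib*.

udmafib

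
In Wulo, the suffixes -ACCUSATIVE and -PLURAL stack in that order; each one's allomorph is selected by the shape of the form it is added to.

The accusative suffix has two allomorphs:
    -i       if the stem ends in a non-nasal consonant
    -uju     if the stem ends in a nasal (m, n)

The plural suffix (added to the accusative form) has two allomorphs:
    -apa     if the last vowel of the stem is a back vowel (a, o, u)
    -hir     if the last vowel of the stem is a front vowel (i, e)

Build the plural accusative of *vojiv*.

*vojiv* — final consonant /v/ (non-nasal) → -i → *vojivi*.
The accusative form *vojivi*: last vowel = /i/, a front vowel → -hir → *vojivihir*.

vojivihir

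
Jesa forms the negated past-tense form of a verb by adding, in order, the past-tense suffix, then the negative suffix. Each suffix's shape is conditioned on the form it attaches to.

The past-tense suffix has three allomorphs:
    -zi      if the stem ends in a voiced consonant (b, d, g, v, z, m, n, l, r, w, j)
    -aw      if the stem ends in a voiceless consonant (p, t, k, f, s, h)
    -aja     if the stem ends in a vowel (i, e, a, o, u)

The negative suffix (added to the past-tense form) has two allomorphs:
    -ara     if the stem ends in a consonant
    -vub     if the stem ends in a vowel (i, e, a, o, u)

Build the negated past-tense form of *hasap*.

The final sound of *hasap* is /p/, which is a voiceless consonant, so the past-tense suffix is -aw, giving *hasapaw*.
Since the final sound of the past-tense form *hasapaw* is /w/ (a consonant), it takes -ara, giving *hasapawara*.

hasapawara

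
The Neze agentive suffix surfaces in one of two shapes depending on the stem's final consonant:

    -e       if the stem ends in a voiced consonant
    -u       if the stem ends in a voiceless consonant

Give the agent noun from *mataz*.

mataze

*mataz* — final consonant /z/ (voiced) → -e → *mataze*.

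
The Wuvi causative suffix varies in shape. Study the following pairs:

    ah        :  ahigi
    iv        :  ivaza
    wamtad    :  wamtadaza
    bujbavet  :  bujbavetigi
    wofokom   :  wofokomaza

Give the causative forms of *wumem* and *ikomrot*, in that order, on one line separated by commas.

wumemaza, ikomrotigi

The suffix is conditioned by the final consonant: -igi when the stem ends in a voiceless consonant (*ah*, *bujbavet*); -aza when the stem ends in a voiced consonant (*iv*, *wamtad*, *wofokom*).
Since the final consonant of *wumem* is /m/ (voiced), it takes -aza, giving *wumemaza*.
*ikomrot* — final consonant /t/ (voiceless) → -igi → *ikomrotigi*.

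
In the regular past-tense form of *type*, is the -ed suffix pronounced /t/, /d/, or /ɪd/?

/t/

The stem *type* ends in a voiceless consonant other than /t/.
The -ed suffix is realized as /ɪd/ after /t, d/; as /t/ after other voiceless consonants; and as /d/ after other voiced sounds.
So -ed on *type* is pronounced /t/.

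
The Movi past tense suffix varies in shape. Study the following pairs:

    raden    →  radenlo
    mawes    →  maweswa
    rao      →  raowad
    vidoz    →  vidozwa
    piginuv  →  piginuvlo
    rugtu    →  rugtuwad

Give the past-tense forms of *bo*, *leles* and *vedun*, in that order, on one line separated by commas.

The pattern is sibilance of the final sound: -wa when the stem ends in a sibilant (*mawes*, *vidoz*); -lo when the stem ends in a non-sibilant consonant (*raden*, *piginuv*); -wad when the stem ends in a vowel (*rao*, *rugtu*).
The final sound of *bo* is /o/, which is a vowel, so the suffix is -wad, giving *bowad*.
Since the final sound of *leles* is /s/ (a sibilant), it takes -wa, giving *leleswa*.
The final sound of *vedun* is /n/, which is a non-sibilant consonant, so the suffix is -lo, giving *vedunlo*.

bowad, leleswa, vedunlo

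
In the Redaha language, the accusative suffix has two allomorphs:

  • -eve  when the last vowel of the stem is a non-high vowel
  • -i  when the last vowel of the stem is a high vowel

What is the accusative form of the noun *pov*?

poveve

Since the last vowel of *pov* is /o/ (a non-high vowel), it takes -eve, giving *poveve*.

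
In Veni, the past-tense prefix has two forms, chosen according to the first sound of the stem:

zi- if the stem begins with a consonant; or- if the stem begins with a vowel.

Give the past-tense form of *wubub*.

*wubub* — first sound /w/ (a consonant) → zi- → *ziwubub*.

ziwubub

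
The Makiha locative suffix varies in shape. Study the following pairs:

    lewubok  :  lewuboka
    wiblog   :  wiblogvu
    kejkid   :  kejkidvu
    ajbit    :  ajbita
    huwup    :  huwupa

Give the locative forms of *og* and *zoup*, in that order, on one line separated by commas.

ogvu, zoupa

The suffix is conditioned by the final consonant: -a when the stem ends in a voiceless consonant (*lewubok*, *ajbit*, *huwup*); -vu when the stem ends in a voiced consonant (*wiblog*, *kejkid*).
The final consonant of *og* is /g/, which is voiced, so the suffix is -vu, giving *ogvu*.
Since the final consonant of *zoup* is /p/ (voiceless), it takes -a, giving *zoupa*.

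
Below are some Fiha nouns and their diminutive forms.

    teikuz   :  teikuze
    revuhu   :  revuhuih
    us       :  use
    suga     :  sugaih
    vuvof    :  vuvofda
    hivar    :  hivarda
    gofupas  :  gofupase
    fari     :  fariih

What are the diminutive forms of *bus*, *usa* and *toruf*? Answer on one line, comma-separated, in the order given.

buse, usaih, torufda

The pattern is sibilance of the final sound: -e when the stem ends in a sibilant (*teikuz*, *us*, *gofupas*); -da when the stem ends in a non-sibilant consonant (*vuvof*, *hivar*); -ih when the stem ends in a vowel (*revuhu*, *suga*, *fari*).
*bus*: final sound = /s/, a sibilant → -e → *buse*.
*usa* — final sound /a/ (a vowel) → -ih → *usaih*.
The final sound of *toruf* is /f/, which is a non-sibilant consonant, so the suffix is -da, giving *torufda*.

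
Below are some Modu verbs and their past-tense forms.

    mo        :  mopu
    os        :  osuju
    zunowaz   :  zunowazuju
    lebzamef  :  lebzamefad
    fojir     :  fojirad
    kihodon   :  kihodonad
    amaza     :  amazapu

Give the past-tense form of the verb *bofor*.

Looking at the final sound of each stem: -uju when the stem ends in a sibilant (*os*, *zunowaz*); -ad when the stem ends in a non-sibilant consonant (*lebzamef*, *fojir*, *kihodon*); -pu when the stem ends in a vowel (*mo*, *amaza*).
Since the final sound of *bofor* is /r/ (a non-sibilant consonant), it takes -ad, giving *boforad*.

boforad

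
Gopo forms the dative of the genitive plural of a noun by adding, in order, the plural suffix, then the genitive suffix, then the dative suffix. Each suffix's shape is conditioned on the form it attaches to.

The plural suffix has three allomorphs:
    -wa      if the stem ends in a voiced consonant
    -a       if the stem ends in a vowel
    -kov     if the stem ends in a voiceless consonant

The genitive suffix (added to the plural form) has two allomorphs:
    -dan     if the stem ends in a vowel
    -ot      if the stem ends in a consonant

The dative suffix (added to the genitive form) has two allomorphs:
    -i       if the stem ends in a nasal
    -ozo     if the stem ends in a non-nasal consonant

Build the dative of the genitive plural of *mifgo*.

*mifgo*: final sound = /o/, a vowel → -a → *mifgoa*.
Since the final sound of the plural form *mifgoa* is /a/ (a vowel), it takes -dan, giving *mifgoadan*.
The genitive form *mifgoadan*: final consonant = /n/, a nasal → -i → *mifgoadani*.

mifgoadani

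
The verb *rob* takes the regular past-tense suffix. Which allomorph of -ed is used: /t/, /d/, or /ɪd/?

The stem *rob* ends in a voiced sound other than /d/.
The -ed suffix is realized as /ɪd/ after /t, d/; as /t/ after other voiceless consonants; and as /d/ after other voiced sounds.
So -ed on *rob* is pronounced /d/.

/d/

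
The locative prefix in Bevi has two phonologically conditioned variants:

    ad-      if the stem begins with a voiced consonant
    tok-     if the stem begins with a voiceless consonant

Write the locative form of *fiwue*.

*fiwue*: first consonant = /f/, voiceless → tok- → *tokfiwue*.

tokfiwue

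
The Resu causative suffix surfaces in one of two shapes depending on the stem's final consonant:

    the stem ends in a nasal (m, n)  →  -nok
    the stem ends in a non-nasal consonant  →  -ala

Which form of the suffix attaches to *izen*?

-nok

*izen*: final consonant = /n/, a nasal → -nok.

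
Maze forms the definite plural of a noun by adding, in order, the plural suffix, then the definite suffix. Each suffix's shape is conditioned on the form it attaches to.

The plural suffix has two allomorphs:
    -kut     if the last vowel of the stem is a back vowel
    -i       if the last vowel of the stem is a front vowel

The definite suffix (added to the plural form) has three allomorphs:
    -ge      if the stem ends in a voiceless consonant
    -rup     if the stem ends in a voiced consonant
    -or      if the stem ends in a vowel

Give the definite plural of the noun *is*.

Since the last vowel of *is* is /i/ (a front vowel), it takes -i, giving *isi*.
The plural form *isi* — final sound /i/ (a vowel) → -or → *isior*.

isior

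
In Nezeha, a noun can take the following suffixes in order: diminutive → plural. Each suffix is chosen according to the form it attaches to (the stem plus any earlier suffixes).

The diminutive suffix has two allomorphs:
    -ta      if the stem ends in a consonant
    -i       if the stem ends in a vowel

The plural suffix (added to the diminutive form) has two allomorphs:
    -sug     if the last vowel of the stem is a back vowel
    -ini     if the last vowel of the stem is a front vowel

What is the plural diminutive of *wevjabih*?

wevjabihtasug

Since the final sound of *wevjabih* is /h/ (a consonant), it takes -ta, giving *wevjabihta*.
Since the last vowel of the diminutive form *wevjabihta* is /a/ (a back vowel), it takes -sug, giving *wevjabihtasug*.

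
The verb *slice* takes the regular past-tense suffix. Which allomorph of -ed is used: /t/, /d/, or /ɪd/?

The stem *slice* ends in a voiceless consonant other than /t/.
The -ed suffix is realized as /ɪd/ after /t, d/; as /t/ after other voiceless consonants; and as /d/ after other voiced sounds.
So -ed on *slice* is pronounced /t/.

/t/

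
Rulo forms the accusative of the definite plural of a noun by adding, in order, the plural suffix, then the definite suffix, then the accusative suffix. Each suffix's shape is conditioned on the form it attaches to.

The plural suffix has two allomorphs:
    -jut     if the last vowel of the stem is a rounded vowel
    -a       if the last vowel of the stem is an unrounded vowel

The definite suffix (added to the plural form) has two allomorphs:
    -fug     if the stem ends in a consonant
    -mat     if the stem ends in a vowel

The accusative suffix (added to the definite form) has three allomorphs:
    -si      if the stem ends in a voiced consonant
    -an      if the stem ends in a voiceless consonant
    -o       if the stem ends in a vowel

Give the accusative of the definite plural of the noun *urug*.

urugjutfugsi

*urug* — last vowel /u/ (a rounded vowel) → -jut → *urugjut*.
The final sound of the plural form *urugjut* is /t/, which is a consonant, so the definite suffix is -fug, giving *urugjutfug*.
Since the final sound of the definite form *urugjutfug* is /g/ (a voiced consonant), it takes -si, giving *urugjutfugsi*.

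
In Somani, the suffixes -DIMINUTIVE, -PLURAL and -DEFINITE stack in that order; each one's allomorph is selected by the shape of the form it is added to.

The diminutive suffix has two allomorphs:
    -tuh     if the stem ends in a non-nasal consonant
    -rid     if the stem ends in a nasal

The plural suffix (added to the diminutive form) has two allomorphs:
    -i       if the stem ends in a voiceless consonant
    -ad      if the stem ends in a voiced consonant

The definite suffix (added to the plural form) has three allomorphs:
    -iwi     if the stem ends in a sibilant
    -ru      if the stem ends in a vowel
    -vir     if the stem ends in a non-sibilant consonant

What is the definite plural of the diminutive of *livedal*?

Since the final consonant of *livedal* is /l/ (non-nasal), it takes -tuh, giving *livedaltuh*.
The final consonant of the diminutive form *livedaltuh* is /h/, which is voiceless, so the plural suffix is -i, giving *livedaltuhi*.
Since the final sound of the plural form *livedaltuhi* is /i/ (a vowel), it takes -ru, giving *livedaltuhiru*.

livedaltuhiru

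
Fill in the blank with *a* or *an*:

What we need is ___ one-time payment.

a

The indefinite article is chosen by the initial *sound* of the following word, not its spelling.
*one-time* begins with the sound /wʌ/ (*one* pronounced /wʌn/) — a consonant sound.
So the article is *a*: What we need is a one-time payment.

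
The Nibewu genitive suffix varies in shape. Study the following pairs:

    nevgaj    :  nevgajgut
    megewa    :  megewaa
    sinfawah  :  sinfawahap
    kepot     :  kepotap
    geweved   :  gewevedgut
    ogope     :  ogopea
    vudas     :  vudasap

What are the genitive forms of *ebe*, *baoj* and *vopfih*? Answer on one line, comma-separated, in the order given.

The alternation tracks the final sound of the stem — -ap when the stem ends in a voiceless consonant (*sinfawah*, *kepot*, *vudas*); -gut when the stem ends in a voiced consonant (*nevgaj*, *geweved*); -a when the stem ends in a vowel (*megewa*, *ogope*).
Since the final sound of *ebe* is /e/ (a vowel), it takes -a, giving *ebea*.
*baoj* — final sound /j/ (a voiced consonant) → -gut → *baojgut*.
*vopfih* — final sound /h/ (a voiceless consonant) → -ap → *vopfihap*.

ebea, baojgut, vopfihap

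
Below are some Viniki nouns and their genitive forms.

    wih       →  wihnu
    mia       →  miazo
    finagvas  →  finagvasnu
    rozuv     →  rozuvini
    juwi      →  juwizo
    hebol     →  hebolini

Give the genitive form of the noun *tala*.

Looking at the final sound of each stem: -nu when the stem ends in a voiceless consonant (*wih*, *finagvas*); -ini when the stem ends in a voiced consonant (*rozuv*, *hebol*); -zo when the stem ends in a vowel (*mia*, *juwi*).
*tala*: final sound = /a/, a vowel → -zo → *talazo*.

talazo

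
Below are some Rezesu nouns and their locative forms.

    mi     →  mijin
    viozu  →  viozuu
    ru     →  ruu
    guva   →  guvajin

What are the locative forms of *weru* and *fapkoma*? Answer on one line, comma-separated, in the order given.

weruu, fapkomajin

The pattern is rounding harmony: -u when the last vowel of the stem is a rounded vowel (*viozu*, *ru*); -jin when the last vowel of the stem is an unrounded vowel (*mi*, *guva*).
Since the last vowel of *weru* is /u/ (a rounded vowel), it takes -u, giving *weruu*.
*fapkoma*: last vowel = /a/, an unrounded vowel → -jin → *fapkomajin*.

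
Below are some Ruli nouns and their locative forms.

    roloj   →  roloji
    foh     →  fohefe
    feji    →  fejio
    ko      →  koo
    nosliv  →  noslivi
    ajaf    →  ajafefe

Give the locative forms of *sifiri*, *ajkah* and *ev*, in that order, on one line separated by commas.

sifirio, ajkahefe, evi

The suffix is conditioned by the final sound: -efe when the stem ends in a voiceless consonant (*foh*, *ajaf*); -i when the stem ends in a voiced consonant (*roloj*, *nosliv*); -o when the stem ends in a vowel (*feji*, *ko*).
*sifiri*: final sound = /i/, a vowel → -o → *sifirio*.
*ajkah* — final sound /h/ (a voiceless consonant) → -efe → *ajkahefe*.
*ev*: final sound = /v/, a voiced consonant → -i → *evi*.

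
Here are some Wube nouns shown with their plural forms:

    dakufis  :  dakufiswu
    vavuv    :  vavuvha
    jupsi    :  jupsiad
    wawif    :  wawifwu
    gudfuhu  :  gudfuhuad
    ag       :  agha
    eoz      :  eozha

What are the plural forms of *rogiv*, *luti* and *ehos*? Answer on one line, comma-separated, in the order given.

rogivha, lutiad, ehoswu

Looking at the final sound of each stem: -wu when the stem ends in a voiceless consonant (*dakufis*, *wawif*); -ha when the stem ends in a voiced consonant (*vavuv*, *ag*, *eoz*); -ad when the stem ends in a vowel (*jupsi*, *gudfuhu*).
The final sound of *rogiv* is /v/, which is a voiced consonant, so the suffix is -ha, giving *rogivha*.
Since the final sound of *luti* is /i/ (a vowel), it takes -ad, giving *lutiad*.
The final sound of *ehos* is /s/, which is a voiceless consonant, so the suffix is -wu, giving *ehoswu*.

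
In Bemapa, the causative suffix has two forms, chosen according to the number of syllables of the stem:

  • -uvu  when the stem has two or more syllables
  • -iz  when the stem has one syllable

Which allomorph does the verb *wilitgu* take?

With 3 syllables, *wilitgu* takes -uvu.

-uvu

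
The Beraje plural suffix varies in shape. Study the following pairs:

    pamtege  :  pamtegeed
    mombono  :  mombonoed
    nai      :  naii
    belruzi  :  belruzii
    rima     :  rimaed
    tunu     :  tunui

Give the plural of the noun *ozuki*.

The pattern is height harmony: -i when the last vowel of the stem is a high vowel (*nai*, *belruzi*, *tunu*); -ed when the last vowel of the stem is a non-high vowel (*pamtege*, *mombono*, *rima*).
*ozuki*: last vowel = /i/, a high vowel → -i → *ozukii*.

ozukii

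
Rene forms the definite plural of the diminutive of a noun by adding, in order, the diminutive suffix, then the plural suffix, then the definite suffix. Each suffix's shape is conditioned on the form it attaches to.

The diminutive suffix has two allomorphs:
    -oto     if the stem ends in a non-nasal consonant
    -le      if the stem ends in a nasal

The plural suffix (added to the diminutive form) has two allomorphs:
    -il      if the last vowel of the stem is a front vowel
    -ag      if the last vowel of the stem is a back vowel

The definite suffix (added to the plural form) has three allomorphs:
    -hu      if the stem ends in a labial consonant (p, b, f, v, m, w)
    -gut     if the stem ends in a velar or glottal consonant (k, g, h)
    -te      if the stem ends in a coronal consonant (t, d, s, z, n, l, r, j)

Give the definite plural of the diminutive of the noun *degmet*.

*degmet* — final consonant /t/ (non-nasal) → -oto → *degmetoto*.
The diminutive form *degmetoto* — last vowel /o/ (a back vowel) → -ag → *degmetotoag*.
The plural form *degmetotoag*: final consonant = /g/, velar/glottal → -gut → *degmetotoaggut*.

degmetotoaggut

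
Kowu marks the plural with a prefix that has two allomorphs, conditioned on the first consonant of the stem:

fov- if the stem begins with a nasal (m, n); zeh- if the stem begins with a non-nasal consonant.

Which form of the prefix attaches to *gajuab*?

Since the first consonant of *gajuab* is /g/ (non-nasal), it takes zeh-.

zeh-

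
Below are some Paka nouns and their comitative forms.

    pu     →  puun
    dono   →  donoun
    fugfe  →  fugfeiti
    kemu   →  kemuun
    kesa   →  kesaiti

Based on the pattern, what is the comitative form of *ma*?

The suffix is conditioned by the last vowel: -un when the last vowel of the stem is a rounded vowel (*pu*, *dono*, *kemu*); -iti when the last vowel of the stem is an unrounded vowel (*fugfe*, *kesa*).
*ma*: last vowel = /a/, an unrounded vowel → -iti → *maiti*.

maiti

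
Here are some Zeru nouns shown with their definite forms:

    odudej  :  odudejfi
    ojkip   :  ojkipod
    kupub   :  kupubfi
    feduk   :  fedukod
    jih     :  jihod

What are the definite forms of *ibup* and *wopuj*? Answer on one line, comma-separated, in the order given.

ibupod, wopujfi

The alternation tracks the final consonant of the stem — -od when the stem ends in a voiceless consonant (*ojkip*, *feduk*, *jih*); -fi when the stem ends in a voiced consonant (*odudej*, *kupub*).
*ibup* — final consonant /p/ (voiceless) → -od → *ibupod*.
*wopuj* — final consonant /j/ (voiced) → -fi → *wopujfi*.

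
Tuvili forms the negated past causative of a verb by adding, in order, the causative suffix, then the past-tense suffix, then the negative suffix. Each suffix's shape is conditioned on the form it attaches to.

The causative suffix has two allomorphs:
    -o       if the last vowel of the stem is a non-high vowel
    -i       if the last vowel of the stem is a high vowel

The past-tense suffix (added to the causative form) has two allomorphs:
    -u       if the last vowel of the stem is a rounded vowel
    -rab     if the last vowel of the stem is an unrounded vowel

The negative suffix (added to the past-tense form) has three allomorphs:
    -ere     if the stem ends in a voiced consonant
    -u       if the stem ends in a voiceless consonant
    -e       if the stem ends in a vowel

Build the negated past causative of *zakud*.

zakudirabere

Since the last vowel of *zakud* is /u/ (a high vowel), it takes -i, giving *zakudi*.
The causative form *zakudi* — last vowel /i/ (an unrounded vowel) → -rab → *zakudirab*.
The final sound of the past-tense form *zakudirab* is /b/, which is a voiced consonant, so the negative suffix is -ere, giving *zakudirabere*.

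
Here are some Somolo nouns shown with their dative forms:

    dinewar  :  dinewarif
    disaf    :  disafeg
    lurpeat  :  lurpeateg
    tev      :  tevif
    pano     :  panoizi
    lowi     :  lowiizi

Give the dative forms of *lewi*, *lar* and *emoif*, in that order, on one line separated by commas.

lewiizi, larif, emoifeg

The pattern is voicing of the final sound: -eg when the stem ends in a voiceless consonant (*disaf*, *lurpeat*); -if when the stem ends in a voiced consonant (*dinewar*, *tev*); -izi when the stem ends in a vowel (*pano*, *lowi*).
The final sound of *lewi* is /i/, which is a vowel, so the suffix is -izi, giving *lewiizi*.
The final sound of *lar* is /r/, which is a voiced consonant, so the suffix is -if, giving *larif*.
*emoif* — final sound /f/ (a voiceless consonant) → -eg → *emoifeg*.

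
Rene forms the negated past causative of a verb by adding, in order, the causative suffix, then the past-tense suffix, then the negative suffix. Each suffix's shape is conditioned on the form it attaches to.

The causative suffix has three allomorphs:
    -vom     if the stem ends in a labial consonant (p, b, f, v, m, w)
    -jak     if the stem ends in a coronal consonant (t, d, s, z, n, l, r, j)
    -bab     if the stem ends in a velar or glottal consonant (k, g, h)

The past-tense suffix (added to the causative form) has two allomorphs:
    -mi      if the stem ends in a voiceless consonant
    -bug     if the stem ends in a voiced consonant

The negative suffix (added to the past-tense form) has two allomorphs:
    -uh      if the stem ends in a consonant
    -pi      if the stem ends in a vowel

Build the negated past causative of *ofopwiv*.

ofopwivvombuguh

*ofopwiv*: final consonant = /v/, labial → -vom → *ofopwivvom*.
The causative form *ofopwivvom*: final consonant = /m/, voiced → -bug → *ofopwivvombug*.
The past-tense form *ofopwivvombug*: final sound = /g/, a consonant → -uh → *ofopwivvombuguh*.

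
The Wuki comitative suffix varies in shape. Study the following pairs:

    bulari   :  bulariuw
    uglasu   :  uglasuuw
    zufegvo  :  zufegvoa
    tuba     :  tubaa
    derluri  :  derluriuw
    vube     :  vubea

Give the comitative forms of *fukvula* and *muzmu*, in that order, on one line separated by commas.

The pattern is height harmony: -uw when the last vowel of the stem is a high vowel (*bulari*, *uglasu*, *derluri*); -a when the last vowel of the stem is a non-high vowel (*zufegvo*, *tuba*, *vube*).
Since the last vowel of *fukvula* is /a/ (a non-high vowel), it takes -a, giving *fukvulaa*.
*muzmu* — last vowel /u/ (a high vowel) → -uw → *muzmuuw*.

fukvulaa, muzmuuw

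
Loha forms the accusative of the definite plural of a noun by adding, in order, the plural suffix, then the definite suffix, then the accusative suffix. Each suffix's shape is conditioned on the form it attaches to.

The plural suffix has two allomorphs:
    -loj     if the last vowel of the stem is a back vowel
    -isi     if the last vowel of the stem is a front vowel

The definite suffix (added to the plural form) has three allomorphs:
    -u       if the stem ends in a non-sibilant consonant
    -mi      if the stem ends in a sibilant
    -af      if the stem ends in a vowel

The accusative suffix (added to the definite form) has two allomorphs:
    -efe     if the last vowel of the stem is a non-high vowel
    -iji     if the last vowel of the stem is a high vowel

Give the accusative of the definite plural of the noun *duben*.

Since the last vowel of *duben* is /e/ (a front vowel), it takes -isi, giving *dubenisi*.
Since the final sound of the plural form *dubenisi* is /i/ (a vowel), it takes -af, giving *dubenisiaf*.
The definite form *dubenisiaf*: last vowel = /a/, a non-high vowel → -efe → *dubenisiafefe*.

dubenisiafefe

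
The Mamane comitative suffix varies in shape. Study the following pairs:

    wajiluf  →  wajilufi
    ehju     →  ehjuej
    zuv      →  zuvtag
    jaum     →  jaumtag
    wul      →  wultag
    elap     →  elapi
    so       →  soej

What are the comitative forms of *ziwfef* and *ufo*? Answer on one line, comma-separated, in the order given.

ziwfefi, ufoej

The suffix is conditioned by the final sound: -i when the stem ends in a voiceless consonant (*wajiluf*, *elap*); -tag when the stem ends in a voiced consonant (*zuv*, *jaum*, *wul*); -ej when the stem ends in a vowel (*ehju*, *so*).
Since the final sound of *ziwfef* is /f/ (a voiceless consonant), it takes -i, giving *ziwfefi*.
*ufo* — final sound /o/ (a vowel) → -ej → *ufoej*.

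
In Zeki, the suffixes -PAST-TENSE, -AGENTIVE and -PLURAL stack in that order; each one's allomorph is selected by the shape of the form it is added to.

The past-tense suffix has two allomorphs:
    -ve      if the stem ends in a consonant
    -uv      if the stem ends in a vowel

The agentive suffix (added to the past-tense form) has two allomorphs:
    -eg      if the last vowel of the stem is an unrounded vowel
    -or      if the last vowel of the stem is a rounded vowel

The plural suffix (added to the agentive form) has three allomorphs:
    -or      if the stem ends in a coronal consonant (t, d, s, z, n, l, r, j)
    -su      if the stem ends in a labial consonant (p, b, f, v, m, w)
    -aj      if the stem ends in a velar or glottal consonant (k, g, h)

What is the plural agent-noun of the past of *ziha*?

zihauvoror

Since the final sound of *ziha* is /a/ (a vowel), it takes -uv, giving *zihauv*.
Since the last vowel of the past-tense form *zihauv* is /u/ (a rounded vowel), it takes -or, giving *zihauvor*.
The agentive form *zihauvor* — final consonant /r/ (coronal) → -or → *zihauvoror*.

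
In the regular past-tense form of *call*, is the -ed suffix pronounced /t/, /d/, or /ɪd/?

The stem *call* ends in a voiced sound other than /d/.
The -ed suffix is realized as /ɪd/ after /t, d/; as /t/ after other voiceless consonants; and as /d/ after other voiced sounds.
So -ed on *call* is pronounced /d/.

/d/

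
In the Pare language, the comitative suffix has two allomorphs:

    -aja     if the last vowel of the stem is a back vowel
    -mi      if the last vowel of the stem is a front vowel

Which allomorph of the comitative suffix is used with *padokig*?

-mi

Since the last vowel of *padokig* is /i/ (a front vowel), it takes -mi.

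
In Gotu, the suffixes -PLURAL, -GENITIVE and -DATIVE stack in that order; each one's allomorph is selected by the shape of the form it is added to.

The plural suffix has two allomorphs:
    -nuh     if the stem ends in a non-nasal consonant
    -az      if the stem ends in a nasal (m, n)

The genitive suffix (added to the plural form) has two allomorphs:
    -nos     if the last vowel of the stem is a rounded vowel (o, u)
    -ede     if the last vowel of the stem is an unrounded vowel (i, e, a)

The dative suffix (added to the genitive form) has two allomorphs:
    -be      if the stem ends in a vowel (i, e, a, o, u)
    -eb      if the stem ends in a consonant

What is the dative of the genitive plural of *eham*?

ehamazedebe

*eham*: final consonant = /m/, a nasal → -az → *ehamaz*.
The last vowel of the plural form *ehamaz* is /a/, which is an unrounded vowel, so the genitive suffix is -ede, giving *ehamazede*.
The final sound of the genitive form *ehamazede* is /e/, which is a vowel, so the dative suffix is -be, giving *ehamazedebe*.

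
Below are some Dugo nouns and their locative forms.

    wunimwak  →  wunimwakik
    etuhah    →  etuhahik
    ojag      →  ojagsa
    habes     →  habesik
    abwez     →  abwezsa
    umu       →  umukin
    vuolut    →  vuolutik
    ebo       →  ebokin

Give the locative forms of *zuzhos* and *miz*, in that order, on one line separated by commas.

Looking at the final sound of each stem: -ik when the stem ends in a voiceless consonant (*wunimwak*, *etuhah*, *habes*, *vuolut*); -sa when the stem ends in a voiced consonant (*ojag*, *abwez*); -kin when the stem ends in a vowel (*umu*, *ebo*).
The final sound of *zuzhos* is /s/, which is a voiceless consonant, so the suffix is -ik, giving *zuzhosik*.
Since the final sound of *miz* is /z/ (a voiced consonant), it takes -sa, giving *mizsa*.

zuzhosik, mizsa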